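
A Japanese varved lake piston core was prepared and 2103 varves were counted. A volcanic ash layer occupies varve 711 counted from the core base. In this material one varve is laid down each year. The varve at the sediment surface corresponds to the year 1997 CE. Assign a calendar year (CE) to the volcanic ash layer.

Between varve 711 and the sediment surface there are 2103 − 711 = 1392 varves.
The varve at the sediment surface is 1997 CE, so the volcanic ash layer dates to 1997 − 1392 = 605 CE.

605 CE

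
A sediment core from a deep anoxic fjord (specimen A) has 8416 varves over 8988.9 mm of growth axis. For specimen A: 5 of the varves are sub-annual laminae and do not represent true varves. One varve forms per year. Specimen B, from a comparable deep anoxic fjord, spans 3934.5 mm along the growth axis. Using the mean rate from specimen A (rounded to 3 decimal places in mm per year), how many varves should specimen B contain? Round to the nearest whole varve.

Specimen A: true varve count = 8416 − 5 = 8411.
A: Mean rate = 8988.9 mm / 8411 years ≈ 1.069 mm/yr.
B spans 3934.5 / 1.069 = 3680.54 years ≈ 3681 varves.

3681 varves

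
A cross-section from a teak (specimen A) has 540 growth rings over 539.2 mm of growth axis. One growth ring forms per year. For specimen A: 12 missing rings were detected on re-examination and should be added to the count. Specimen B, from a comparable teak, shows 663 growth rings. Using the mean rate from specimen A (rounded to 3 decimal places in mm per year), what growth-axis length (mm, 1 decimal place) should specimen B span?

Specimen A: correcting the raw count gives 540 + 12 = 552 true growth rings.
A: 539.2 mm over 552 years gives 539.2 / 552 ≈ 0.977 mm per year.
Length of B = 0.977 × 663 = 647.8 mm.

647.8 mm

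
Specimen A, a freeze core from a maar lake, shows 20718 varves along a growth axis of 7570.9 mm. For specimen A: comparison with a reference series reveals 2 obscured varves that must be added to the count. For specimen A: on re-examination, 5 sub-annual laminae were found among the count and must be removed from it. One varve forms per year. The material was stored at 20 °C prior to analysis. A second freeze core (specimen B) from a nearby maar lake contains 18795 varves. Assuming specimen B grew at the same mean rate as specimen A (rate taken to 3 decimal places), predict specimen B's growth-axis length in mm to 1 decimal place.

6860.2 mm

Specimen A: correcting the raw count gives 20718 − 5 + 2 = 20715 true varves.
A: Extension rate ≈ 7570.9 / 20715 = 0.365 mm per year.
B's length ≈ 0.365 × 18795 = 6860.2 mm.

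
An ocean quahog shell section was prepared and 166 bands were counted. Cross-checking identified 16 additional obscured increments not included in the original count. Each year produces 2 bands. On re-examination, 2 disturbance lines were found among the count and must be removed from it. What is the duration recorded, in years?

After corrections the count is 166 − 2 + 16 = 180 bands.
Dividing by 2 bands per year: 180 / 2 = 90 years.

90 yr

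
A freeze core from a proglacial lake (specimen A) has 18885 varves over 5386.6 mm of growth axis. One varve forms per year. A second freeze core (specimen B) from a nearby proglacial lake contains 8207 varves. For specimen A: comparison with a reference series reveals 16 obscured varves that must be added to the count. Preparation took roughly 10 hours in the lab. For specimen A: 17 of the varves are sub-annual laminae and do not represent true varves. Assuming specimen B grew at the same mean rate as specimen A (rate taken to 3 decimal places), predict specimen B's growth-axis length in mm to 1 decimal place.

2339.0 mm

Specimen A: adjusted count: 18885 − 17 + 16 = 18884 varves.
A: Extension rate ≈ 5386.6 / 18884 = 0.285 mm per year.
Length of B = 0.285 × 8207 = 2339.0 mm.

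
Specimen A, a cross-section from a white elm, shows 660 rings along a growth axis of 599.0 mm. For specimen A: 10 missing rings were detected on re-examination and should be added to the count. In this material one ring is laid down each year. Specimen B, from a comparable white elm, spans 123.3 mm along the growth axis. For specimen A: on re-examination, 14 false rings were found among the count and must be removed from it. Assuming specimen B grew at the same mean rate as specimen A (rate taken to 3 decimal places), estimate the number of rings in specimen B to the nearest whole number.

135 rings

Specimen A: correcting the raw count gives 660 − 14 + 10 = 656 true rings.
A: Mean rate = 599.0 mm / 656 years ≈ 0.913 mm/yr.
Specimen B: 123.3 mm / 0.913 mm per year = 135.05 years ≈ 135 rings.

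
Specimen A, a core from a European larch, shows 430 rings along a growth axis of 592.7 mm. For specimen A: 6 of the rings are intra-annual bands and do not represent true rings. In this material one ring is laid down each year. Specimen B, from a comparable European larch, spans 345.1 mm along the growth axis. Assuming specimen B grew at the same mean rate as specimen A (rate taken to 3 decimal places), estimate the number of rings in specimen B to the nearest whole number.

247 rings

Specimen A: true ring count = 430 − 6 = 424.
A: Mean rate = 592.7 mm / 424 years ≈ 1.398 mm/yr.
B spans 345.1 / 1.398 = 246.85 years ≈ 247 rings.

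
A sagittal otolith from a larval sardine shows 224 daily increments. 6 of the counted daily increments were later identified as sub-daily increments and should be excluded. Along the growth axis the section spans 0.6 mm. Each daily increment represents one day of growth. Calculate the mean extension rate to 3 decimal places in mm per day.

True daily increment count = 224 − 6 = 218.
0.6 mm over 218 days gives 0.6 / 218 ≈ 0.003 mm per day.

0.003 mm per day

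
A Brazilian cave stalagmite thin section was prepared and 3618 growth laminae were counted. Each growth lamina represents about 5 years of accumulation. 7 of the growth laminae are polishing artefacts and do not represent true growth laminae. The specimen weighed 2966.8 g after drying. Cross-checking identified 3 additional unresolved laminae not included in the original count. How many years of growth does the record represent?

18070 yr

Correcting the raw count gives 3618 − 7 + 3 = 3614 true growth laminae.
Multiplying by 5 years per growth lamina: 3614 × 5 = 18070 years.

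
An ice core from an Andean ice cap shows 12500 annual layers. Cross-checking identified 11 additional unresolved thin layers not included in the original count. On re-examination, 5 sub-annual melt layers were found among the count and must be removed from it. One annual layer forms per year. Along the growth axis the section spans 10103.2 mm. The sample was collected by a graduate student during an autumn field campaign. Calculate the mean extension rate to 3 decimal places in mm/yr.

0.808 mm/yr

Adjusted count: 12500 − 5 + 11 = 12506 annual layers.
10103.2 mm over 12506 years gives 10103.2 / 12506 ≈ 0.808 mm/yr.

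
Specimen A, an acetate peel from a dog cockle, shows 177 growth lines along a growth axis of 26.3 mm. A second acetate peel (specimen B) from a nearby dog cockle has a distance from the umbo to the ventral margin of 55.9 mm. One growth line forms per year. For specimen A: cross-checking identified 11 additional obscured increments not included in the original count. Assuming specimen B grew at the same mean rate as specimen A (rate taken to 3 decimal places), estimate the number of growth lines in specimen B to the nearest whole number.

399 growth lines

Specimen A: correcting the raw count gives 177 + 11 = 188 true growth lines.
A: 26.3 mm over 188 years gives 26.3 / 188 ≈ 0.140 mm per year.
B spans 55.9 / 0.140 = 399.29 years ≈ 399 growth lines.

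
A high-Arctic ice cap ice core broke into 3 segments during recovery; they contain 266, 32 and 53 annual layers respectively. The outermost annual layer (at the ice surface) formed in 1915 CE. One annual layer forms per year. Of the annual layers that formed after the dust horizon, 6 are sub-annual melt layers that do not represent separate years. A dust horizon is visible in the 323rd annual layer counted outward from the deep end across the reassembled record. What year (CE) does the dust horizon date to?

1893 CE

Total annual layers = 266 + 32 + 53 = 351.
The dust horizon sits at annual layer 323 from the deep end, so 351 − 323 = 28 annual layers formed after it.
Removing the 6 false annual layers leaves 28 − 6 = 22 true annual layers beyond the dust horizon.
The annual layer at the ice surface is 1915 CE, so the dust horizon dates to 1915 − 22 = 1893 CE.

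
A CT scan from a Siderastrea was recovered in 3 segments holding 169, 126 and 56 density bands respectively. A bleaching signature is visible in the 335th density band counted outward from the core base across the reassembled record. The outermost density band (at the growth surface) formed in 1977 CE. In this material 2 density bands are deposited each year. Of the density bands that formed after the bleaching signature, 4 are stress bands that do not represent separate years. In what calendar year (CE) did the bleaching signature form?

Total density bands = 169 + 126 + 56 = 351.
Between density band 335 and the growth surface there are 351 − 335 = 16 density bands.
Excluding 4 false density bands: 16 − 4 = 12.
12 density bands at 2 per year is 12 / 2 = 6 years.
Counting back 6 years from 1977 CE places the bleaching signature in 1977 − 6 = 1971 CE.

1971 CE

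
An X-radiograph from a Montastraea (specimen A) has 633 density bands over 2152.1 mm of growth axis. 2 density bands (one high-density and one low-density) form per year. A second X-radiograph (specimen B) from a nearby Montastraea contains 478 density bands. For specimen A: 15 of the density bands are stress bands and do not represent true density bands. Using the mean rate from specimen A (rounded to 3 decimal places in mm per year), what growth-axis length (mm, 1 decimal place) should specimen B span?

Specimen A: true density band count = 633 − 15 = 618.
Specimen A: dividing by 2 density bands per year: 618 / 2 = 309 years.
A: Mean rate = 2152.1 mm / 309 years ≈ 6.965 mm per year.
Specimen B: with 2 density bands per year, 478 / 2 = 239 years. For B, 6.965 mm/year × 239 years = 1664.6 mm.

1664.6 mm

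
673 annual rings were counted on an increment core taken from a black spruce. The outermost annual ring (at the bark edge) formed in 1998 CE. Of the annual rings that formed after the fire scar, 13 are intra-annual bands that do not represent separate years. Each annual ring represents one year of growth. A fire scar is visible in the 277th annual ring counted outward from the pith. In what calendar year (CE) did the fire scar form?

Between annual ring 277 and the bark edge there are 673 − 277 = 396 annual rings.
Removing the 13 false annual rings leaves 396 − 13 = 383 true annual rings beyond the fire scar.
1998 − 383 = 1615 CE.

1615 CE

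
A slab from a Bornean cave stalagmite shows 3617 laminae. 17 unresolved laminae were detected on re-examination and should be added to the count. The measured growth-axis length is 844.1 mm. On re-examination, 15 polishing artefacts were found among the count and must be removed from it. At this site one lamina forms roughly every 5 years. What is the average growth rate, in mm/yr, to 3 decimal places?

True lamina count = 3617 − 15 + 17 = 3619.
3619 laminae at 5 years each span 3619 × 5 = 18095 years.
Extension rate ≈ 844.1 / 18095 = 0.047 mm/yr.

0.047 mm/yr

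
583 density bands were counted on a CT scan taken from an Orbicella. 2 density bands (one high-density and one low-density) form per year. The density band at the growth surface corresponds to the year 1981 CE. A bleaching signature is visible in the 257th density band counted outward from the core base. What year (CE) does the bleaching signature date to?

1818 CE

Between density band 257 and the growth surface there are 583 − 257 = 326 density bands.
Dividing by 2 density bands per year: 326 / 2 = 163 years.
The density band at the growth surface is 1981 CE, so the bleaching signature dates to 1981 − 163 = 1818 CE.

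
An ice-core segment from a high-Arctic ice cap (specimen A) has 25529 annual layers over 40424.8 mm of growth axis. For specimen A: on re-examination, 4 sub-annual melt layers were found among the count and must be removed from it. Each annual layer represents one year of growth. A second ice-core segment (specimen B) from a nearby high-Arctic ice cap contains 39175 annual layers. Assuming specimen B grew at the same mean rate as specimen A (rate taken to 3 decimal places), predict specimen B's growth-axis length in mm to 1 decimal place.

62053.2 mm

Specimen A: after corrections the count is 25529 − 4 = 25525 annual layers.
A: 40424.8 mm over 25525 years gives 40424.8 / 25525 ≈ 1.584 mm/year.
B's length ≈ 1.584 × 39175 = 62053.2 mm.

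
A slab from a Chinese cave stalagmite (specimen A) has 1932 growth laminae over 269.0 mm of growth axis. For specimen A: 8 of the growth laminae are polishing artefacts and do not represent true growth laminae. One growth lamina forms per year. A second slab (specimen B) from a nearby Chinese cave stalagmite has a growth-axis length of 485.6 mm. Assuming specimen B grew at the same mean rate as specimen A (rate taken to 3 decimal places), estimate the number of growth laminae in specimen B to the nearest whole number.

Specimen A: true growth lamina count = 1932 − 8 = 1924.
A: Extension rate ≈ 269.0 / 1924 = 0.140 mm/yr.
For B, 485.6 / 0.140 = 3468.57 years ≈ 3469 growth laminae.

3469 growth laminae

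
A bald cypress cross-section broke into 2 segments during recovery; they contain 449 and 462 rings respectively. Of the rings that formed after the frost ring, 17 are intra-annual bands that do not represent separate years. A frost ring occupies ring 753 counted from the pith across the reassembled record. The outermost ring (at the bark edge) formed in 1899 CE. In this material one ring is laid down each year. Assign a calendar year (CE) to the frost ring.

Total rings = 449 + 462 = 911.
The frost ring sits at ring 753 from the pith, so 911 − 753 = 158 rings formed after it.
Excluding 17 false rings: 158 − 17 = 141.
1899 − 141 = 1758 CE.

1758 CE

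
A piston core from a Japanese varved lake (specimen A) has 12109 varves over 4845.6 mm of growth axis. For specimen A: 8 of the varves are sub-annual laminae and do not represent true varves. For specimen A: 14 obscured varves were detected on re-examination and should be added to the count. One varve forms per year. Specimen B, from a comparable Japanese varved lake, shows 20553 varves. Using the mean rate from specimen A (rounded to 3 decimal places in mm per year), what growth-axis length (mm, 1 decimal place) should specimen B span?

Specimen A: adjusted count: 12109 − 8 + 14 = 12115 varves.
A: 4845.6 mm over 12115 years gives 4845.6 / 12115 ≈ 0.400 mm/year.
B's length ≈ 0.400 × 20553 = 8221.2 mm.

8221.2 mm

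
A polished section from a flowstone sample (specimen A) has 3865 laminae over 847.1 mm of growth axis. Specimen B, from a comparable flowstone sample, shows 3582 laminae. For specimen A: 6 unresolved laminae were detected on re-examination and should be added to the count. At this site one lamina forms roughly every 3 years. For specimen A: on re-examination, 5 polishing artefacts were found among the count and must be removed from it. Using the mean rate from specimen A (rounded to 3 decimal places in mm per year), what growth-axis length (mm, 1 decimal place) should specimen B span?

784.5 mm

Specimen A: after corrections the count is 3865 − 5 + 6 = 3866 laminae.
Specimen A: at 3 years per lamina, 3866 × 3 = 11598 years.
A: Extension rate ≈ 847.1 / 11598 = 0.073 mm per year.
Specimen B: 3582 laminae at 3 years each span 3582 × 3 = 10746 years. For B, 0.073 mm/year × 10746 years = 784.5 mm.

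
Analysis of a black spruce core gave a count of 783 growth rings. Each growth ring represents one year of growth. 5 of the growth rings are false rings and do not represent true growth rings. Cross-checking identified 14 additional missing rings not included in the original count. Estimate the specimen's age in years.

Correcting the raw count gives 783 − 5 + 14 = 792 true growth rings.
One growth ring per year makes the duration 792 years.

792 years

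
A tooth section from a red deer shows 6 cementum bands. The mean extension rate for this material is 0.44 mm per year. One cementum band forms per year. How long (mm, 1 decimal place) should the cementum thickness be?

The record spans 6 years at 0.44 mm per year.
Predicted length = 0.44 mm/year × 6 years = 2.6 mm.

2.6 mm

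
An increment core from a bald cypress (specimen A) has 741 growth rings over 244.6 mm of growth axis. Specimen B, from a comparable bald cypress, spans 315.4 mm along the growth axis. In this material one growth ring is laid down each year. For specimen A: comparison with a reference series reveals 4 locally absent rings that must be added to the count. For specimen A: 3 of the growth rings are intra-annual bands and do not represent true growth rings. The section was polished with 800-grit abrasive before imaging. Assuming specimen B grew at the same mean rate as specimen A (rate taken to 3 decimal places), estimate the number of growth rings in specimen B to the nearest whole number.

956 growth rings

Specimen A: adjusted count: 741 − 3 + 4 = 742 growth rings.
A: Mean rate = 244.6 mm / 742 years ≈ 0.330 mm/yr.
For B, 315.4 / 0.330 = 955.76 years ≈ 956 growth rings.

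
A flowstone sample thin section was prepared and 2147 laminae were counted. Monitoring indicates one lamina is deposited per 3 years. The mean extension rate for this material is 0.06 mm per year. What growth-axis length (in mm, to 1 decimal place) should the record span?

386.5 mm

2147 laminae at 3 years each span 2147 × 3 = 6441 years.
Predicted length = 0.06 mm/year × 6441 years = 386.5 mm.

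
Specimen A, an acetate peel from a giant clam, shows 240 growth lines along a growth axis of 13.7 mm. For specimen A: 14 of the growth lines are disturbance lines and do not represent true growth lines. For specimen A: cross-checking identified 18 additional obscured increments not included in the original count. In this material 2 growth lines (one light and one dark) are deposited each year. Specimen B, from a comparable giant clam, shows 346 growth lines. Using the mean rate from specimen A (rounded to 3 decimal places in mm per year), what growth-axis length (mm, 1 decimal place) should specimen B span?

Specimen A: correcting the raw count gives 240 − 14 + 18 = 244 true growth lines.
Specimen A: dividing by 2 growth lines per year: 244 / 2 = 122 years.
A: Extension rate ≈ 13.7 / 122 = 0.112 mm/yr.
Specimen B: 346 growth lines at 2 per year is 346 / 2 = 173 years. B's length ≈ 0.112 × 173 = 19.4 mm.

19.4 mm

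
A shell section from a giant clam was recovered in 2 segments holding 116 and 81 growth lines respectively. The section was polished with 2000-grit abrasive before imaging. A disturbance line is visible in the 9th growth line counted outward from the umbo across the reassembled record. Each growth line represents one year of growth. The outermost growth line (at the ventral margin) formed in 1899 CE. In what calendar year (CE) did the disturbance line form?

Total growth lines = 116 + 81 = 197.
197 − 9 = 188 growth lines lie beyond the disturbance line toward the ventral margin.
The growth line at the ventral margin is 1899 CE, so the disturbance line dates to 1899 − 188 = 1711 CE.

1711 CE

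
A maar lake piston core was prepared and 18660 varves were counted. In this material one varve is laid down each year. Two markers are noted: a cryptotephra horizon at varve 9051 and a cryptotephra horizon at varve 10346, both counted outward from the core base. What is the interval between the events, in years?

The two markers are separated by 10346 − 9051 = 1295 varves.
One varve per year makes the interval 1295 years.

1295 yr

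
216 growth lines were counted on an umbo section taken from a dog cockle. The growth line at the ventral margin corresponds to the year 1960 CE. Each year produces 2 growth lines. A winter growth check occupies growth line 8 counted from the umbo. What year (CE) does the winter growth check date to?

1856 CE

216 − 8 = 208 growth lines lie beyond the winter growth check toward the ventral margin.
Dividing by 2 growth lines per year: 208 / 2 = 104 years.
1960 − 104 = 1856 CE.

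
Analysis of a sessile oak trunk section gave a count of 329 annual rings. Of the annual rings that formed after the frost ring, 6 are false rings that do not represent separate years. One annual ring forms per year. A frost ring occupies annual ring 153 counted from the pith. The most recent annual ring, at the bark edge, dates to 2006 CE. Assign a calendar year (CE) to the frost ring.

1836 CE

The frost ring sits at annual ring 153 from the pith, so 329 − 153 = 176 annual rings formed after it.
Excluding 6 false annual rings: 176 − 6 = 170.
Counting back 170 years from 2006 CE places the frost ring in 2006 − 170 = 1836 CE.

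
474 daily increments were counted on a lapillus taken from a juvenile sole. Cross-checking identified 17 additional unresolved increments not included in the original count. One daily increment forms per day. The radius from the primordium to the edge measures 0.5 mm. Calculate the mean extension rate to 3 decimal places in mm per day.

0.001 mm per day

Adjusted count: 474 + 17 = 491 daily increments.
0.5 mm over 491 days gives 0.5 / 491 ≈ 0.001 mm per day.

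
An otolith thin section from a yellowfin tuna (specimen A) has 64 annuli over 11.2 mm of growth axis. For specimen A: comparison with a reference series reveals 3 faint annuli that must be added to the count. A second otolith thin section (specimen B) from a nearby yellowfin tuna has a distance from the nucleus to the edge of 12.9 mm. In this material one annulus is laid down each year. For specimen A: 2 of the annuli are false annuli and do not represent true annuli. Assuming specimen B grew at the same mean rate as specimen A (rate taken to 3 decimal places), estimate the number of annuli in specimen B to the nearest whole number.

Specimen A: adjusted count: 64 − 2 + 3 = 65 annuli.
A: Extension rate ≈ 11.2 / 65 = 0.172 mm per year.
B spans 12.9 / 0.172 = 75.00 years ≈ 75 annuli.

75 annuli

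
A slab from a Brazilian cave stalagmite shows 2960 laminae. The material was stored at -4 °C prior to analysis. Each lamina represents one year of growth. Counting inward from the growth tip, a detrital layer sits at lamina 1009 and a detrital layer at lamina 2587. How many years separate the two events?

1578 years

The two markers are separated by 2587 − 1009 = 1578 laminae.
One lamina per year makes the interval 1578 years.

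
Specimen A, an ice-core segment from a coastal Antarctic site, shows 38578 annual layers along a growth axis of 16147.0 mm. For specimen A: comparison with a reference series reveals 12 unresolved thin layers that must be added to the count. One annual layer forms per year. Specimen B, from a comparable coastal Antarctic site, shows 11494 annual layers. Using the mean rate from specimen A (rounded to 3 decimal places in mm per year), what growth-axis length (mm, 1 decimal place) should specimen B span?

Specimen A: after corrections the count is 38578 + 12 = 38590 annual layers.
A: 16147.0 mm over 38590 years gives 16147.0 / 38590 ≈ 0.418 mm/year.
Length of B = 0.418 × 11494 = 4804.5 mm.

4804.5 mm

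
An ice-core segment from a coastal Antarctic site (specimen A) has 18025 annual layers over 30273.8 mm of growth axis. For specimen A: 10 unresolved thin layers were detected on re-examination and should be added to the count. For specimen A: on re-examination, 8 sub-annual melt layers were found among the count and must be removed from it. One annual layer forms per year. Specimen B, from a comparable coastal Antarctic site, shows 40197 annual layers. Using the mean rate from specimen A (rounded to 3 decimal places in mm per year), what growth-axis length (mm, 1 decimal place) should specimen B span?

67490.8 mm

Specimen A: correcting the raw count gives 18025 − 8 + 10 = 18027 true annual layers.
A: Mean rate = 30273.8 mm / 18027 years ≈ 1.679 mm/year.
B's length ≈ 1.679 × 40197 = 67490.8 mm.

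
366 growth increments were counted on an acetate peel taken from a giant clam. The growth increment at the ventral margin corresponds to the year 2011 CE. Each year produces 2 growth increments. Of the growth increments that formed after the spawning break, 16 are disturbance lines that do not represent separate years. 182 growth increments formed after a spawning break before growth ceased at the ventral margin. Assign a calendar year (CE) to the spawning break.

182 growth increments post-date the spawning break.
182 − 16 false = 166 true growth increments after the spawning break.
With 2 growth increments per year, 166 / 2 = 83 years.
Counting back 83 years from 2011 CE places the spawning break in 2011 − 83 = 1928 CE.

1928 CE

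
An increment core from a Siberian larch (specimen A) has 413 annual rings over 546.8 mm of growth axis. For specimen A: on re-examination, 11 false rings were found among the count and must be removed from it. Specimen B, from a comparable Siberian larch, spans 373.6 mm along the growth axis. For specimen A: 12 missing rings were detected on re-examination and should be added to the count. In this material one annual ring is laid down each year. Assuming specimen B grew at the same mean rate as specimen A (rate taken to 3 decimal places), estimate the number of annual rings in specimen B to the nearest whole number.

Specimen A: adjusted count: 413 − 11 + 12 = 414 annual rings.
A: Extension rate ≈ 546.8 / 414 = 1.321 mm/year.
B spans 373.6 / 1.321 = 282.82 years ≈ 283 annual rings.

283 annual rings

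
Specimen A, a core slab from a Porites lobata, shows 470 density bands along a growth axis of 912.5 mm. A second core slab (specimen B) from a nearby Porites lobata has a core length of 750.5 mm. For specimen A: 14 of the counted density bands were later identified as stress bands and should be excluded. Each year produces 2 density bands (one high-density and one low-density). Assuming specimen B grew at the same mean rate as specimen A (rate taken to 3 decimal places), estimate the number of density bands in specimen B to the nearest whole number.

Specimen A: after corrections the count is 470 − 14 = 456 density bands.
Specimen A: dividing by 2 density bands per year: 456 / 2 = 228 years.
A: Mean rate = 912.5 mm / 228 years ≈ 4.002 mm per year.
Specimen B: 750.5 mm / 4.002 mm per year = 187.53 years; at 2 density bands per year that is 187.53 × 2 ≈ 375 density bands.

375 density bands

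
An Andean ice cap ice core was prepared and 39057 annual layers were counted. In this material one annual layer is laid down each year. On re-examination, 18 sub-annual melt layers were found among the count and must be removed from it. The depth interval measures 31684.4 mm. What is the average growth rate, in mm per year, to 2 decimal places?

0.81 mm per year

True annual layer count = 39057 − 18 = 39039.
Mean rate = 31684.4 mm / 39039 years ≈ 0.81 mm per year.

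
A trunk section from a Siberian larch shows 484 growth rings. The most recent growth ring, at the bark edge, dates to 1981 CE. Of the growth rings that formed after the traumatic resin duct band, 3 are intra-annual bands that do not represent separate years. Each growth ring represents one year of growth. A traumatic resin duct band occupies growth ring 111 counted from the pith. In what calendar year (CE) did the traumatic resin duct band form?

1611 CE

484 − 111 = 373 growth rings lie beyond the traumatic resin duct band toward the bark edge.
373 − 3 false = 370 true growth rings after the traumatic resin duct band.
1981 − 370 = 1611 CE.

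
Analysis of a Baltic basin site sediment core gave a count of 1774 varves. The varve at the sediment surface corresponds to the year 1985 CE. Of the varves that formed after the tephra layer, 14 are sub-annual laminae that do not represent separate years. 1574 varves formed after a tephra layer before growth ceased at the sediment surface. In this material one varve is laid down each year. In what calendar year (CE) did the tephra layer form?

1574 varves post-date the tephra layer.
Removing the 14 false varves leaves 1574 − 14 = 1560 true varves beyond the tephra layer.
The varve at the sediment surface is 1985 CE, so the tephra layer dates to 1985 − 1560 = 425 CE.

425 CE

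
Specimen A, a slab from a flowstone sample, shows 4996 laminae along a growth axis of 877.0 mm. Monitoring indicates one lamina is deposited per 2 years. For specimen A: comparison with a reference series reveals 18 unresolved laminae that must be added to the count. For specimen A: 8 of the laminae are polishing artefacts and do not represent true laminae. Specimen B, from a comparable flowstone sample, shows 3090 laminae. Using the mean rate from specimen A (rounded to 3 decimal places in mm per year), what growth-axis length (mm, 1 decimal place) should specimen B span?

543.8 mm

Specimen A: correcting the raw count gives 4996 − 8 + 18 = 5006 true laminae.
Specimen A: multiplying by 2 years per lamina: 5006 × 2 = 10012 years.
A: Mean rate = 877.0 mm / 10012 years ≈ 0.088 mm per year.
Specimen B: at 2 years per lamina, 3090 × 2 = 6180 years. Length of B = 0.088 × 6180 = 543.8 mm.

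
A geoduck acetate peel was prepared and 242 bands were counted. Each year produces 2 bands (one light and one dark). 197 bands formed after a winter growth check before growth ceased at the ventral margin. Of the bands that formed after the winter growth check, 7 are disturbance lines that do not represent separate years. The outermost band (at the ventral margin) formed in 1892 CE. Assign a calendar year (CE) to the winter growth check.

1797 CE

There are 197 bands younger than the winter growth check.
197 − 7 false = 190 true bands after the winter growth check.
With 2 bands per year, 190 / 2 = 95 years.
1892 − 95 = 1797 CE.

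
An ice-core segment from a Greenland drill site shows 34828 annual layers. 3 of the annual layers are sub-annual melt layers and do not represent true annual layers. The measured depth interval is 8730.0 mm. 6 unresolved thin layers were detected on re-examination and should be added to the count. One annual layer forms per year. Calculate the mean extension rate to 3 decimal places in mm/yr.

Correcting the raw count gives 34828 − 3 + 6 = 34831 true annual layers.
Mean rate = 8730.0 mm / 34831 years ≈ 0.251 mm/yr.

0.251 mm/yr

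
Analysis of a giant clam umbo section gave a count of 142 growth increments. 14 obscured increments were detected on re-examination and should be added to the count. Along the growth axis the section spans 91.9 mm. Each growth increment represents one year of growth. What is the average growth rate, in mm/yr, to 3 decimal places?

0.589 mm/yr

After corrections the count is 142 + 14 = 156 growth increments.
Extension rate ≈ 91.9 / 156 = 0.589 mm/yr.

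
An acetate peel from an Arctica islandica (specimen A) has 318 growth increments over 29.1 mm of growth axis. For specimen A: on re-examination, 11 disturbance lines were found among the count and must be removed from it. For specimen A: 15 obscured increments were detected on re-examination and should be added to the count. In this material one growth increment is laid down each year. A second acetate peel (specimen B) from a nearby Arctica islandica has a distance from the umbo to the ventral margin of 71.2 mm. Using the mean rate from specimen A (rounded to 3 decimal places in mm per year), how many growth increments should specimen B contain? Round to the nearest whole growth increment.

Specimen A: after corrections the count is 318 − 11 + 15 = 322 growth increments.
A: 29.1 mm over 322 years gives 29.1 / 322 ≈ 0.090 mm/yr.
Specimen B: 71.2 mm / 0.090 mm per year = 791.11 years ≈ 791 growth increments.

791 growth increments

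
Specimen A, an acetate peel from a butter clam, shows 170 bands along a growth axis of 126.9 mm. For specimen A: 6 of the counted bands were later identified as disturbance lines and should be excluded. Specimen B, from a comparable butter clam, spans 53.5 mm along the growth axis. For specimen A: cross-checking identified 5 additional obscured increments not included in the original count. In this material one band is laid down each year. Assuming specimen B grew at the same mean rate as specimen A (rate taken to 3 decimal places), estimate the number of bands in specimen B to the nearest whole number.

Specimen A: correcting the raw count gives 170 − 6 + 5 = 169 true bands.
A: 126.9 mm over 169 years gives 126.9 / 169 ≈ 0.751 mm/yr.
B spans 53.5 / 0.751 = 71.24 years ≈ 71 bands.

71 bands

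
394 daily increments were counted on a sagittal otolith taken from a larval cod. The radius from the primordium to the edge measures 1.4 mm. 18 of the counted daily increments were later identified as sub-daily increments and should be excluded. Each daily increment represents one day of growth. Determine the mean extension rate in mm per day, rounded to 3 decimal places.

True daily increment count = 394 − 18 = 376.
1.4 mm over 376 days gives 1.4 / 376 ≈ 0.004 mm per day.

0.004 mm per day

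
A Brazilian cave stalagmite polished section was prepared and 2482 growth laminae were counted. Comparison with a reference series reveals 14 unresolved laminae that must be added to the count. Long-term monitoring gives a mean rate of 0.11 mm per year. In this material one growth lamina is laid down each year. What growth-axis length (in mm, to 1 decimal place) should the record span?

274.6 mm

Correcting the raw count gives 2482 + 14 = 2496 true growth laminae.
Length ≈ 0.11 × 2496 = 274.6 mm.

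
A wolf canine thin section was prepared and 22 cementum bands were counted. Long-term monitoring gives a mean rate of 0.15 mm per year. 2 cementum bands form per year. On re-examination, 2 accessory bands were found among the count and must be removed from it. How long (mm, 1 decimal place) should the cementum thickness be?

After corrections the count is 22 − 2 = 20 cementum bands.
With 2 cementum bands per year, 20 / 2 = 10 years.
10 years at 0.15 mm/year gives 0.15 × 10 = 1.5 mm.

1.5 mm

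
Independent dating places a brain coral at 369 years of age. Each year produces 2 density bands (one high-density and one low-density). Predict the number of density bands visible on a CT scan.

369 years at 2 density bands per year gives 369 × 2 = 738 density bands.
So 738 density bands should be present.

738 density bands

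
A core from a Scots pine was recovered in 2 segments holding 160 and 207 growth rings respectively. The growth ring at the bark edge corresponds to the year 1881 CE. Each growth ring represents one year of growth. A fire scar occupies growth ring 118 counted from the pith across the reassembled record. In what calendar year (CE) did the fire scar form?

1632 CE

Total growth rings = 160 + 207 = 367.
367 − 118 = 249 growth rings lie beyond the fire scar toward the bark edge.
The growth ring at the bark edge is 1881 CE, so the fire scar dates to 1881 − 249 = 1632 CE.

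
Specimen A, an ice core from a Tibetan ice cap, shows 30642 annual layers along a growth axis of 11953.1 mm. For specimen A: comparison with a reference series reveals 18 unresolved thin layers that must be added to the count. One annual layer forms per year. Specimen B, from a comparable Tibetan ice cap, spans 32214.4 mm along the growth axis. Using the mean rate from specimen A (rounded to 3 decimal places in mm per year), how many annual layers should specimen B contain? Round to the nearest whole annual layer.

82601 annual layers

Specimen A: after corrections the count is 30642 + 18 = 30660 annual layers.
A: Extension rate ≈ 11953.1 / 30660 = 0.390 mm/year.
For B, 32214.4 / 0.390 = 82601.03 years ≈ 82601 annual layers.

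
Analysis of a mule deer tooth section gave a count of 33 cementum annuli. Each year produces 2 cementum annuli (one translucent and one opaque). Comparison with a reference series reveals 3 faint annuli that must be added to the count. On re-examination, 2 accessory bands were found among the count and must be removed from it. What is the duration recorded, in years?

17 yr

True cementum annulus count = 33 − 2 + 3 = 34.
Dividing by 2 cementum annuli per year: 34 / 2 = 17 years.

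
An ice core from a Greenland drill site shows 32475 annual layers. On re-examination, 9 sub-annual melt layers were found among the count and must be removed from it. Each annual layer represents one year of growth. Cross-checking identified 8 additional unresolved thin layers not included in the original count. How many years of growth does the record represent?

After corrections the count is 32475 − 9 + 8 = 32474 annual layers.
With a one-to-one annual layer periodicity this is 32474 years.

32474 years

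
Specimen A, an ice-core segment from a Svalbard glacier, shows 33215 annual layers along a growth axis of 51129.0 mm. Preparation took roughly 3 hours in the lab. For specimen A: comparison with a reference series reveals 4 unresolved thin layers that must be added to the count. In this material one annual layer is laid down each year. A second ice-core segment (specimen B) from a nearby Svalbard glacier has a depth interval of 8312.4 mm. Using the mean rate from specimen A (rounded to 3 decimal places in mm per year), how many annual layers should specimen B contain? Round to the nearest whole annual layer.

Specimen A: correcting the raw count gives 33215 + 4 = 33219 true annual layers.
A: Mean rate = 51129.0 mm / 33219 years ≈ 1.539 mm/yr.
Specimen B: 8312.4 mm / 1.539 mm per year = 5401.17 years ≈ 5401 annual layers.

5401 annual layers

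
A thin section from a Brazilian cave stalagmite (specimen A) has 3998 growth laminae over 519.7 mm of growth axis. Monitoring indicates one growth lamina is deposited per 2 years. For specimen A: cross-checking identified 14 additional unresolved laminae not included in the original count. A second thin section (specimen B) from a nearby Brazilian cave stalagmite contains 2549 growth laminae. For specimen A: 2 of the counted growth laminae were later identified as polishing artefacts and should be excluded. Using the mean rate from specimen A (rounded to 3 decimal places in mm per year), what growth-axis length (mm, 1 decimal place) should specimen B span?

Specimen A: adjusted count: 3998 − 2 + 14 = 4010 growth laminae.
Specimen A: at 2 years per growth lamina, 4010 × 2 = 8020 years.
A: Mean rate = 519.7 mm / 8020 years ≈ 0.065 mm/year.
Specimen B: multiplying by 2 years per growth lamina: 2549 × 2 = 5098 years. Length of B = 0.065 × 5098 = 331.4 mm.

331.4 mm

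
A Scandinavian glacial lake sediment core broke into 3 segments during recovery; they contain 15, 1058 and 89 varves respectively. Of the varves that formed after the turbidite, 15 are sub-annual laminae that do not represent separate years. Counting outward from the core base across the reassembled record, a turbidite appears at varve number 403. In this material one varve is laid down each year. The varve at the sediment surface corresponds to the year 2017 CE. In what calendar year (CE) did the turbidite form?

Total varves = 15 + 1058 + 89 = 1162.
Between varve 403 and the sediment surface there are 1162 − 403 = 759 varves.
Removing the 15 false varves leaves 759 − 15 = 744 true varves beyond the turbidite.
The varve at the sediment surface is 2017 CE, so the turbidite dates to 2017 − 744 = 1273 CE.

1273 CE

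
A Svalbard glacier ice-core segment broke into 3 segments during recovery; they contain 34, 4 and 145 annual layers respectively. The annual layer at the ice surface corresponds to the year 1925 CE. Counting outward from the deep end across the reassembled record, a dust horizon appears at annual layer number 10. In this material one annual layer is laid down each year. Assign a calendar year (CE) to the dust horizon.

Total annual layers = 34 + 4 + 145 = 183.
Between annual layer 10 and the ice surface there are 183 − 10 = 173 annual layers.
The annual layer at the ice surface is 1925 CE, so the dust horizon dates to 1925 − 173 = 1752 CE.

1752 CE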